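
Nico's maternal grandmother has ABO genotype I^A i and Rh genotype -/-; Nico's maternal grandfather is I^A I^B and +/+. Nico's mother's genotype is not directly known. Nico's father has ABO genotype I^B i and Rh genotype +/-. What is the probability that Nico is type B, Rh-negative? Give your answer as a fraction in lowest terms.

Nico's mother's ABO genotype from I^A i × I^A I^B: 1/4 I^A I^A, 1/4 I^A I^B, 1/4 I^A i, 1/4 I^B i.
Crossing each possibility with the father I^B i and summing P(type B): 1/4·0 + 1/4·1/2 + 1/4·1/4 + 1/4·3/4 = 3/8.
Similarly for Rh via the mother's Rh distribution: P(Rh-) = 1/4.
Independent loci: 3/8 × 1/4 = 3/32.

3/32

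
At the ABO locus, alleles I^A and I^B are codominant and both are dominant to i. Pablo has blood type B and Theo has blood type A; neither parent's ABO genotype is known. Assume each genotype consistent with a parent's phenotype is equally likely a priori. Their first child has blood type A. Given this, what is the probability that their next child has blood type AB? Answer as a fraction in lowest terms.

5/12

Possible genotypes: Pablo ∈ {I^B I^B, I^B i}; Theo ∈ {I^A I^A, I^A i}.
Weight each parental genotype pair by prior × P(type-A child):
  I^B i × I^A I^A: posterior weight 2/3; P(next child type AB) = 1/2.
  I^B i × I^A i: posterior weight 1/3; P(next child type AB) = 1/4.
Weighted sum = 5/12.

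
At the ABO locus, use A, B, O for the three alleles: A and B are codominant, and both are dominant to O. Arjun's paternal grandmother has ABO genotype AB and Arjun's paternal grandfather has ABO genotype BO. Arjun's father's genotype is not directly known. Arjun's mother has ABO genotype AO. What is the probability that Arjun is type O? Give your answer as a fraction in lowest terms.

1/8

Arjun's father's ABO genotype from AB × BO: 1/4 AB, 1/4 AO, 1/4 BB, 1/4 BO.
Crossing each possibility with the mother AO and summing P(type O): 1/4·0 + 1/4·1/4 + 1/4·0 + 1/4·1/4 = 1/8.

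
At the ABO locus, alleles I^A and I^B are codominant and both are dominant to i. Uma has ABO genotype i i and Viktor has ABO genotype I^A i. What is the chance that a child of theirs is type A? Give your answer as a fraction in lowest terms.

1/2

ABO cross i i × I^A i → offspring phenotypes: 1/2 O, 1/2 A.
So P(type A) = 1/2.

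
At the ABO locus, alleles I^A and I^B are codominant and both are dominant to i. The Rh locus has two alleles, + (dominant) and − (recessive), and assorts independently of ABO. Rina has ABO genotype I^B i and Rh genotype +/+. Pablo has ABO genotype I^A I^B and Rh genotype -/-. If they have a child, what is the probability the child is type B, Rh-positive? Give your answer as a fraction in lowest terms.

1/2

ABO cross I^B i × I^A I^B → offspring phenotypes: 1/4 A, 1/2 B, 1/4 AB.
Rh cross +/+ × -/- → 1 Rh+.
Independent loci: P(type B, Rh-positive) = 1/2 × 1 = 1/2.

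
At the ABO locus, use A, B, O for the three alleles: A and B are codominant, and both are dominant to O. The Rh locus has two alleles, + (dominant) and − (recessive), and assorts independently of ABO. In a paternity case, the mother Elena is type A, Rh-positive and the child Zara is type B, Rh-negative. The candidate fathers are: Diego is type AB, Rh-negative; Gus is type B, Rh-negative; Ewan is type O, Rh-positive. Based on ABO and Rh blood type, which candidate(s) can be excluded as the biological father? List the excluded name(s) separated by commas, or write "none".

A candidate is excluded only if no genotype consistent with his phenotype could produce a type B, Rh-negative child with a type A, Rh-positive mother.
Ewan (type O, Rh+): no genotype consistent with that phenotype can produce a type-B Rh- child with a type-A mother.

Ewan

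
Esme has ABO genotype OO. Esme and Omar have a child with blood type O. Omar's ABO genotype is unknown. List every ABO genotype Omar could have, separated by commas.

AO, BO, OO

For each candidate genotype of Omar, check whether crossing it with OO can produce every observed child phenotype.
  AA → possible child types {A} ✗
  AB → possible child types {A, B} ✗
  AO → possible child types {O, A} ✓
  BB → possible child types {B} ✗
  BO → possible child types {O, B} ✓
  OO → possible child types {O} ✓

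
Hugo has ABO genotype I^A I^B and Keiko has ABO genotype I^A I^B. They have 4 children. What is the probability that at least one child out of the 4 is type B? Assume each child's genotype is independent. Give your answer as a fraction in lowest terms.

ABO cross I^A I^B × I^A I^B → 1/4 A, 1/4 B, 1/2 AB.
So P(type B) = 1/4 per child.
P(none) = (3/4)^4 = 81/256; P(at least one) = 1 − 81/256 = 175/256.

175/256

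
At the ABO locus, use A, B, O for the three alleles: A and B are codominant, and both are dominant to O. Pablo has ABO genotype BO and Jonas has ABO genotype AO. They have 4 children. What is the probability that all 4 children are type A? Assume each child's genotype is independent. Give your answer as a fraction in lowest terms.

1/256

ABO cross BO × AO → 1/4 O, 1/4 A, 1/4 B, 1/4 AB.
So P(type A) = 1/4 per child.
All 4 independent: (1/4)^4 = 1/256.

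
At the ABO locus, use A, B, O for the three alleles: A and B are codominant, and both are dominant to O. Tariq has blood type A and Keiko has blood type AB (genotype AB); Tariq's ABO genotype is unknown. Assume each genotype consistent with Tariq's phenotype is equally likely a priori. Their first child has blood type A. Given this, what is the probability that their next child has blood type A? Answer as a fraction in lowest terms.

Possible genotypes: Tariq ∈ {AA, AO}; Keiko ∈ {AB}.
Weight each parental genotype pair by prior × P(type-A child):
  AA × AB: posterior weight 1/2; P(next child type A) = 1/2.
  AO × AB: posterior weight 1/2; P(next child type A) = 1/2.
Weighted sum = 1/2.

1/2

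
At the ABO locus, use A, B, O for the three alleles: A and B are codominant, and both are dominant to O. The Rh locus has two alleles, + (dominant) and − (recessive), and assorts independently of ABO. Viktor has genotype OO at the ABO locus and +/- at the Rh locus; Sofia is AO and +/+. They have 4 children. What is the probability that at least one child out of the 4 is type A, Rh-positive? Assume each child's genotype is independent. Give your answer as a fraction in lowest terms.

ABO cross OO × AO → 1/2 O, 1/2 A.
Rh cross +/- × +/+ → 1 Rh+; so P(type A, Rh-positive) = 1/2 × 1 = 1/2 per child.
P(none) = (1/2)^4 = 1/16; P(at least one) = 1 − 1/16 = 15/16.

15/16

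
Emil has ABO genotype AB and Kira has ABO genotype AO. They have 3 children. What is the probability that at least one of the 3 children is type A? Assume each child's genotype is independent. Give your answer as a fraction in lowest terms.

ABO cross AB × AO → 1/2 A, 1/4 B, 1/4 AB.
So P(type A) = 1/2 per child.
P(none) = (1/2)^3 = 1/8; P(at least one) = 1 − 1/8 = 7/8.

7/8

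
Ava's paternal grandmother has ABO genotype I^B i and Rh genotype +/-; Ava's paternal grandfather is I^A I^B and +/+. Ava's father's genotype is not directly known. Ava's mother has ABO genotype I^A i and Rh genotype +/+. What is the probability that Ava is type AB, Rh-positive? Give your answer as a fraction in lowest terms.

Ava's father's ABO genotype from I^B i × I^A I^B: 1/4 I^A I^B, 1/4 I^A i, 1/4 I^B I^B, 1/4 I^B i.
Crossing each possibility with the mother I^A i and summing P(type AB): 1/4·1/4 + 1/4·0 + 1/4·1/2 + 1/4·1/4 = 1/4.
Similarly for Rh via the father's Rh distribution: P(Rh+) = 1.
Independent loci: 1/4 × 1 = 1/4.

1/4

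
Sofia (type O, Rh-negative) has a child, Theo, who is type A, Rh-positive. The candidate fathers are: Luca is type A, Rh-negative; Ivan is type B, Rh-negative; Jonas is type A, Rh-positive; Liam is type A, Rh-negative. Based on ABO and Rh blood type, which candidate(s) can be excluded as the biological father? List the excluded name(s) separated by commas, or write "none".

Luca, Ivan, Liam

A candidate is excluded only if no genotype consistent with his phenotype could produce a type A, Rh-positive child with a type O, Rh-negative mother.
Luca (type A, Rh-): no genotype consistent with that phenotype can produce a type-A Rh+ child with a type-O mother.
Ivan (type B, Rh-): no genotype consistent with that phenotype can produce a type-A Rh+ child with a type-O mother.
Liam (type A, Rh-): no genotype consistent with that phenotype can produce a type-A Rh+ child with a type-O mother.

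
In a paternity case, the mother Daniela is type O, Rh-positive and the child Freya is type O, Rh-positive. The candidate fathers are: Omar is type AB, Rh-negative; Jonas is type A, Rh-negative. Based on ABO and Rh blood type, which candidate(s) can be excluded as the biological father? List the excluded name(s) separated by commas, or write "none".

Omar

A candidate is excluded only if no genotype consistent with his phenotype could produce a type O, Rh-positive child with a type O, Rh-positive mother.
Omar (type AB, Rh-): no genotype consistent with that phenotype can produce a type-O Rh+ child with a type-O mother.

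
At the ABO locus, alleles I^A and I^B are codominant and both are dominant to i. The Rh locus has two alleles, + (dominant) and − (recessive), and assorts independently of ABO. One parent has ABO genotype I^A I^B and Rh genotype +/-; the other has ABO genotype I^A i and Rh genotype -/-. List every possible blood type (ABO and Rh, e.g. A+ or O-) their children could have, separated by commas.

Gametes from I^A I^B × I^A i give offspring ABO genotypes I^A I^A, I^A I^B, I^A i, I^B i, i.e. phenotypes A, B, AB.
Rh cross +/- × -/- → phenotypes Rh+, Rh-.
Combining independently: A+, A-, B+, B-, AB+, AB-.

A+, A-, B+, B-, AB+, AB-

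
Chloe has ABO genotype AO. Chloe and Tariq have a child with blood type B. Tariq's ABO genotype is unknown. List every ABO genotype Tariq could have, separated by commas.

For each candidate genotype of Tariq, check whether crossing it with AO can produce every observed child phenotype.
  AA → possible child types {A} ✗
  AB → possible child types {A, B, AB} ✓
  AO → possible child types {O, A} ✗
  BB → possible child types {B, AB} ✓
  BO → possible child types {O, A, B, AB} ✓
  OO → possible child types {O, A} ✗

AB, BB, BO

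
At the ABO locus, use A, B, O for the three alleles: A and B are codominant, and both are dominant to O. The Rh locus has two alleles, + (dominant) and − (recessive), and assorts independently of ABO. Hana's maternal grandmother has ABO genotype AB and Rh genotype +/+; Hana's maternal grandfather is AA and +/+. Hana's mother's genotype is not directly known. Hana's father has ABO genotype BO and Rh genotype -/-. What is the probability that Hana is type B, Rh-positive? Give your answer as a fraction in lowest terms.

Hana's mother's ABO genotype from AB × AA: 1/2 AA, 1/2 AB.
Crossing each possibility with the father BO and summing P(type B): 1/2·0 + 1/2·1/2 = 1/4.
Similarly for Rh via the mother's Rh distribution: P(Rh+) = 1.
Independent loci: 1/4 × 1 = 1/4.

1/4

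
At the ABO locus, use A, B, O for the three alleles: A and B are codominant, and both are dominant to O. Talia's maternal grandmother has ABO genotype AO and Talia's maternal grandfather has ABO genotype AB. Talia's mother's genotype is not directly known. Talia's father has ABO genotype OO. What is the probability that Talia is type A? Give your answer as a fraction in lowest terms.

Talia's mother's ABO genotype from AO × AB: 1/4 AA, 1/4 AB, 1/4 AO, 1/4 BO.
Crossing each possibility with the father OO and summing P(type A): 1/4·1 + 1/4·1/2 + 1/4·1/2 + 1/4·0 = 1/2.

1/2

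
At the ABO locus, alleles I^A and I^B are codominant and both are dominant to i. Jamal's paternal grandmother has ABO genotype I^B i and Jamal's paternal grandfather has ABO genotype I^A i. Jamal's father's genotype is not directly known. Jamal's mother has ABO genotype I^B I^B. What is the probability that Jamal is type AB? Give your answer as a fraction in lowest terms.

Jamal's father's ABO genotype from I^B i × I^A i: 1/4 I^A I^B, 1/4 I^A i, 1/4 I^B i, 1/4 i i.
Crossing each possibility with the mother I^B I^B and summing P(type AB): 1/4·1/2 + 1/4·1/2 + 1/4·0 + 1/4·0 = 1/4.

1/4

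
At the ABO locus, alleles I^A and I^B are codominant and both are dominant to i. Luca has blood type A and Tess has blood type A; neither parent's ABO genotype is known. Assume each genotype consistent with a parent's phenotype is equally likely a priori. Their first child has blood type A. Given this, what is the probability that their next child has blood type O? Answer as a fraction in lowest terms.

Possible genotypes: Luca ∈ {I^A I^A, I^A i}; Tess ∈ {I^A I^A, I^A i}.
Weight each parental genotype pair by prior × P(type-A child):
  I^A I^A × I^A I^A: posterior weight 4/15; P(next child type O) = 0.
  I^A I^A × I^A i: posterior weight 4/15; P(next child type O) = 0.
  I^A i × I^A I^A: posterior weight 4/15; P(next child type O) = 0.
  I^A i × I^A i: posterior weight 1/5; P(next child type O) = 1/4.
Weighted sum = 1/20.

1/20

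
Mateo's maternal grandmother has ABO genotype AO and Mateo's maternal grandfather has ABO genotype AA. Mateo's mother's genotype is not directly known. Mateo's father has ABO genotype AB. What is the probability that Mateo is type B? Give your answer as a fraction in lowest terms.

1/8

Mateo's mother's ABO genotype from AO × AA: 1/2 AA, 1/2 AO.
Crossing each possibility with the father AB and summing P(type B): 1/2·0 + 1/2·1/4 = 1/8.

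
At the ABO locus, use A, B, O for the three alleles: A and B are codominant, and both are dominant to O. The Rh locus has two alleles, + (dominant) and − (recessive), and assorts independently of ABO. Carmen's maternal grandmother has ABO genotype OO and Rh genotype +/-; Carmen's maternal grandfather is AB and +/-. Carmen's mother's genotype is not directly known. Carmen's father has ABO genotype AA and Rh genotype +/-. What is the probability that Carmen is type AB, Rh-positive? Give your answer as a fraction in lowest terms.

Carmen's mother's ABO genotype from OO × AB: 1/2 AO, 1/2 BO.
Crossing each possibility with the father AA and summing P(type AB): 1/2·0 + 1/2·1/2 = 1/4.
Similarly for Rh via the mother's Rh distribution: P(Rh+) = 3/4.
Independent loci: 1/4 × 3/4 = 3/16.

3/16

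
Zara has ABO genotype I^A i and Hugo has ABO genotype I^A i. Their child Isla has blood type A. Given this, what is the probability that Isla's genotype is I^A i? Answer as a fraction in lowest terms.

2/3

Cross I^A i × I^A i → 1/4 I^A I^A, 1/2 I^A i, 1/4 i i.
Type-A genotypes among offspring: I^A I^A (1/4), I^A i (1/2); total 3/4.
P(I^A i | type A) = (1/2) / (3/4) = 2/3.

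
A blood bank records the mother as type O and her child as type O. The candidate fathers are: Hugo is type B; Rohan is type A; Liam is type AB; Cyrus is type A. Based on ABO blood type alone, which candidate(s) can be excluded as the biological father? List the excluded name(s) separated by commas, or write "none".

Liam

A candidate is excluded only if no genotype consistent with his phenotype could produce a type O child with a type O mother.
Liam (type AB): no genotype consistent with that phenotype can produce a type-O child with a type-O mother.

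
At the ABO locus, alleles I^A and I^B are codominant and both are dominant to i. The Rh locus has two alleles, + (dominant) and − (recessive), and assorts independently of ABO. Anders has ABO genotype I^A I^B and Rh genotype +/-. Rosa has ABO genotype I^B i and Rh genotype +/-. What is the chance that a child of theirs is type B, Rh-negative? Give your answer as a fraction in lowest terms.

1/8

ABO cross I^A I^B × I^B i → offspring phenotypes: 1/4 A, 1/2 B, 1/4 AB.
Rh cross +/- × +/- → 3/4 Rh+, 1/4 Rh-.
Independent loci: P(type B, Rh-negative) = 1/2 × 1/4 = 1/8.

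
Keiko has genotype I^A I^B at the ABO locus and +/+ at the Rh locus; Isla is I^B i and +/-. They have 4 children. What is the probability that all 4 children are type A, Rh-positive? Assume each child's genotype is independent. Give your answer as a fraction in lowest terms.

1/256

ABO cross I^A I^B × I^B i → 1/4 A, 1/2 B, 1/4 AB.
Rh cross +/+ × +/- → 1 Rh+; so P(type A, Rh-positive) = 1/4 × 1 = 1/4 per child.
All 4 independent: (1/4)^4 = 1/256.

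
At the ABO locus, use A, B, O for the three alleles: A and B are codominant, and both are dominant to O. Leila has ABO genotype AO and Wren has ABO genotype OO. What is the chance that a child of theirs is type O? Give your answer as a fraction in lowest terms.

1/2

ABO cross AO × OO → offspring phenotypes: 1/2 O, 1/2 A.
So P(type O) = 1/2.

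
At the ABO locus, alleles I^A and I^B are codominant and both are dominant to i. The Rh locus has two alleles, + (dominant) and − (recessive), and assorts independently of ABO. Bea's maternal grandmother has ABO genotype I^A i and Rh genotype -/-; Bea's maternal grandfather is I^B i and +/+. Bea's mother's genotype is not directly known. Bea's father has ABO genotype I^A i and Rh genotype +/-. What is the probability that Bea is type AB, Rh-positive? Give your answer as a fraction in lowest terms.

Bea's mother's ABO genotype from I^A i × I^B i: 1/4 I^A I^B, 1/4 I^A i, 1/4 I^B i, 1/4 i i.
Crossing each possibility with the father I^A i and summing P(type AB): 1/4·1/4 + 1/4·0 + 1/4·1/4 + 1/4·0 = 1/8.
Similarly for Rh via the mother's Rh distribution: P(Rh+) = 3/4.
Independent loci: 1/8 × 3/4 = 3/32.

3/32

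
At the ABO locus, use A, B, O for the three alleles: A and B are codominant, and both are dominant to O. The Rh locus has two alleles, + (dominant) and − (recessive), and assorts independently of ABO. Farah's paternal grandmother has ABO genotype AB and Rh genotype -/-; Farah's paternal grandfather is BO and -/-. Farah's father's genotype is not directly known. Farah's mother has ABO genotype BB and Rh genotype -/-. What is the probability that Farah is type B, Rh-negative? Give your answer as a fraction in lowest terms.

Farah's father's ABO genotype from AB × BO: 1/4 AB, 1/4 AO, 1/4 BB, 1/4 BO.
Crossing each possibility with the mother BB and summing P(type B): 1/4·1/2 + 1/4·1/2 + 1/4·1 + 1/4·1 = 3/4.
Similarly for Rh via the father's Rh distribution: P(Rh-) = 1.
Independent loci: 3/4 × 1 = 3/4.

3/4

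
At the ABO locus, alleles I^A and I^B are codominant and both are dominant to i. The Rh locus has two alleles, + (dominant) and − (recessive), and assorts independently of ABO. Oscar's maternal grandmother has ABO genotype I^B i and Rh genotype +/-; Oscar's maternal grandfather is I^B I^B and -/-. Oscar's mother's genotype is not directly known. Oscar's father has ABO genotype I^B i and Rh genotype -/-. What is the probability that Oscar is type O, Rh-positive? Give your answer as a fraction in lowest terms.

1/32

Oscar's mother's ABO genotype from I^B i × I^B I^B: 1/2 I^B I^B, 1/2 I^B i.
Crossing each possibility with the father I^B i and summing P(type O): 1/2·0 + 1/2·1/4 = 1/8.
Similarly for Rh via the mother's Rh distribution: P(Rh+) = 1/4.
Independent loci: 1/8 × 1/4 = 1/32.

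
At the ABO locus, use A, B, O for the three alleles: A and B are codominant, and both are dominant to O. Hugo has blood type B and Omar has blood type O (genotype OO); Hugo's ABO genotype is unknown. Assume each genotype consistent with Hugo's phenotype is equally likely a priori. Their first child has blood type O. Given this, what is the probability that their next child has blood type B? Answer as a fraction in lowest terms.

Possible genotypes: Hugo ∈ {BB, BO}; Omar ∈ {OO}.
Weight each parental genotype pair by prior × P(type-O child):
  BO × OO: posterior weight 1; P(next child type B) = 1/2.
Weighted sum = 1/2.

1/2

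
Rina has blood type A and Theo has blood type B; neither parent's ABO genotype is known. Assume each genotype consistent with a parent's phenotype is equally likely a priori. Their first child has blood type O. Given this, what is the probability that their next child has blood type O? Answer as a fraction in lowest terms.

1/4

Possible genotypes: Rina ∈ {I^A I^A, I^A i}; Theo ∈ {I^B I^B, I^B i}.
Weight each parental genotype pair by prior × P(type-O child):
  I^A i × I^B i: posterior weight 1; P(next child type O) = 1/4.
Weighted sum = 1/4.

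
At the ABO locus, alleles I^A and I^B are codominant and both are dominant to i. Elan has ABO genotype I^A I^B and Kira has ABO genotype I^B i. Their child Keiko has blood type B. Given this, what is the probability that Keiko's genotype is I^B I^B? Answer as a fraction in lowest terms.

Cross I^A I^B × I^B i → 1/4 I^A I^B, 1/4 I^A i, 1/4 I^B I^B, 1/4 I^B i.
Type-B genotypes among offspring: I^B I^B (1/4), I^B i (1/4); total 1/2.
P(I^B I^B | type B) = (1/4) / (1/2) = 1/2.

1/2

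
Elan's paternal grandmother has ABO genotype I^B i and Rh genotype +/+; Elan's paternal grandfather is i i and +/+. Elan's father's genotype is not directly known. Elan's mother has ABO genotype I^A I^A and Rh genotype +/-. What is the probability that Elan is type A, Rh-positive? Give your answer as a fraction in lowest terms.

Elan's father's ABO genotype from I^B i × i i: 1/2 I^B i, 1/2 i i.
Crossing each possibility with the mother I^A I^A and summing P(type A): 1/2·1/2 + 1/2·1 = 3/4.
Similarly for Rh via the father's Rh distribution: P(Rh+) = 1.
Independent loci: 3/4 × 1 = 3/4.

3/4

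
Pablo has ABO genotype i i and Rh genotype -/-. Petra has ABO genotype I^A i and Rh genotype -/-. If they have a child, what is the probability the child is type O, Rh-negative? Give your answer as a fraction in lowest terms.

ABO cross i i × I^A i → offspring phenotypes: 1/2 O, 1/2 A.
Rh cross -/- × -/- → 1 Rh-.
Independent loci: P(type O, Rh-negative) = 1/2 × 1 = 1/2.

1/2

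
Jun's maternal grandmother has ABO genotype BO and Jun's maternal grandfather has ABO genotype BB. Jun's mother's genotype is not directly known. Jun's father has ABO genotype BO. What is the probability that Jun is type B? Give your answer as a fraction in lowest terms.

7/8

Jun's mother's ABO genotype from BO × BB: 1/2 BB, 1/2 BO.
Crossing each possibility with the father BO and summing P(type B): 1/2·1 + 1/2·3/4 = 7/8.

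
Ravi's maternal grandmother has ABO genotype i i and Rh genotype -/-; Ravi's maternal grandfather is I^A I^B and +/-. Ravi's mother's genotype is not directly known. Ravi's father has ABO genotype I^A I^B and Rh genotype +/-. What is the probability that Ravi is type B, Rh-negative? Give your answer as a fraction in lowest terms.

Ravi's mother's ABO genotype from i i × I^A I^B: 1/2 I^A i, 1/2 I^B i.
Crossing each possibility with the father I^A I^B and summing P(type B): 1/2·1/4 + 1/2·1/2 = 3/8.
Similarly for Rh via the mother's Rh distribution: P(Rh-) = 3/8.
Independent loci: 3/8 × 3/8 = 9/64.

9/64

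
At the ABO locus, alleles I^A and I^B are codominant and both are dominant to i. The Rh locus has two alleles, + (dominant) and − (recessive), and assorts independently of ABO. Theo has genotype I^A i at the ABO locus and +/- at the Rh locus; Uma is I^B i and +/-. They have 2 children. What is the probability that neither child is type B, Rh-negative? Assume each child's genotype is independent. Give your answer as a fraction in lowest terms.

ABO cross I^A i × I^B i → 1/4 O, 1/4 A, 1/4 B, 1/4 AB.
Rh cross +/- × +/- → 3/4 Rh+, 1/4 Rh-; so P(type B, Rh-negative) = 1/4 × 1/4 = 1/16 per child.
P(not type B, Rh-negative) = 15/16 for one child; (15/16)^2 = 225/256.

225/256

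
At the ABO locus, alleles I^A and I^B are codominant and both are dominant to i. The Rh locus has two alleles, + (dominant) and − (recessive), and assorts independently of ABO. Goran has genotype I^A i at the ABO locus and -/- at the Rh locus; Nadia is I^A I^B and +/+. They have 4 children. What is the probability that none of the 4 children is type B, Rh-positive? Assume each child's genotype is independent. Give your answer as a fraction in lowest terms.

81/256

ABO cross I^A i × I^A I^B → 1/2 A, 1/4 B, 1/4 AB.
Rh cross -/- × +/+ → 1 Rh+; so P(type B, Rh-positive) = 1/4 × 1 = 1/4 per child.
P(not type B, Rh-positive) = 3/4 for one child; (3/4)^4 = 81/256.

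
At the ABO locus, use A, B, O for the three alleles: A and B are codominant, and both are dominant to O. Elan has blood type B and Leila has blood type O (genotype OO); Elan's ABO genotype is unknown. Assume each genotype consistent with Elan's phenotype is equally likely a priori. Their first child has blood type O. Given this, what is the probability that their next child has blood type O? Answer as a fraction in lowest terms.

Possible genotypes: Elan ∈ {BB, BO}; Leila ∈ {OO}.
Weight each parental genotype pair by prior × P(type-O child):
  BO × OO: posterior weight 1; P(next child type O) = 1/2.
Weighted sum = 1/2.

1/2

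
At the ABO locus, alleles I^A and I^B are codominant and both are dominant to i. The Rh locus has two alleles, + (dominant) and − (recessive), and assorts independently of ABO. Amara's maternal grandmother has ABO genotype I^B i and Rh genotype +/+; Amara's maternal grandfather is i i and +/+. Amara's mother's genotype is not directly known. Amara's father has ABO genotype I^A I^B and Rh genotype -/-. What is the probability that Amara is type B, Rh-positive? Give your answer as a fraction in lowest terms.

Amara's mother's ABO genotype from I^B i × i i: 1/2 I^B i, 1/2 i i.
Crossing each possibility with the father I^A I^B and summing P(type B): 1/2·1/2 + 1/2·1/2 = 1/2.
Similarly for Rh via the mother's Rh distribution: P(Rh+) = 1.
Independent loci: 1/2 × 1 = 1/2.

1/2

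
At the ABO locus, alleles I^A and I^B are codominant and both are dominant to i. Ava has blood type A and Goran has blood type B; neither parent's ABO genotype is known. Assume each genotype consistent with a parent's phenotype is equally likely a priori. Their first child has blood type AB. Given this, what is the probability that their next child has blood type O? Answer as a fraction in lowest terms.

1/36

Possible genotypes: Ava ∈ {I^A I^A, I^A i}; Goran ∈ {I^B I^B, I^B i}.
Weight each parental genotype pair by prior × P(type-AB child):
  I^A I^A × I^B I^B: posterior weight 4/9; P(next child type O) = 0.
  I^A I^A × I^B i: posterior weight 2/9; P(next child type O) = 0.
  I^A i × I^B I^B: posterior weight 2/9; P(next child type O) = 0.
  I^A i × I^B i: posterior weight 1/9; P(next child type O) = 1/4.
Weighted sum = 1/36.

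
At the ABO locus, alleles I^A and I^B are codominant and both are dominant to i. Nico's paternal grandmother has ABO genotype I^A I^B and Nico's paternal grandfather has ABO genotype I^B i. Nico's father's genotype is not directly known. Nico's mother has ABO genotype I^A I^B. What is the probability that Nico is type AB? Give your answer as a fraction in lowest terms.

Nico's father's ABO genotype from I^A I^B × I^B i: 1/4 I^A I^B, 1/4 I^A i, 1/4 I^B I^B, 1/4 I^B i.
Crossing each possibility with the mother I^A I^B and summing P(type AB): 1/4·1/2 + 1/4·1/4 + 1/4·1/2 + 1/4·1/4 = 3/8.

3/8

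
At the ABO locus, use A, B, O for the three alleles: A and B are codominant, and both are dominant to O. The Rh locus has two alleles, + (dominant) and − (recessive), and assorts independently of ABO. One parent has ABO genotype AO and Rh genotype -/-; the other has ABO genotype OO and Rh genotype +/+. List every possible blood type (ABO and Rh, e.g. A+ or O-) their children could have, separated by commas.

Gametes from AO × OO give offspring ABO genotypes AO, OO, i.e. phenotypes O, A.
Rh cross -/- × +/+ → phenotypes Rh+.
Combining independently: O+, A+.

O+, A+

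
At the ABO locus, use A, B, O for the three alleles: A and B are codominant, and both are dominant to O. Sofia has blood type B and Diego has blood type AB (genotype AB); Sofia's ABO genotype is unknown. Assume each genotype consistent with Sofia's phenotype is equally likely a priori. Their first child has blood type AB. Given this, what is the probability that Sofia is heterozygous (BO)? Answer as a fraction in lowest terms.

1/3

Possible genotypes: Sofia ∈ {BB, BO}; Diego ∈ {AB}.
Weight each parental genotype pair by prior × P(type-AB child):
  BB × AB: posterior weight 2/3.
  BO × AB: posterior weight 1/3.
Sum the posterior weight over pairs where Sofia is BO: 1/3.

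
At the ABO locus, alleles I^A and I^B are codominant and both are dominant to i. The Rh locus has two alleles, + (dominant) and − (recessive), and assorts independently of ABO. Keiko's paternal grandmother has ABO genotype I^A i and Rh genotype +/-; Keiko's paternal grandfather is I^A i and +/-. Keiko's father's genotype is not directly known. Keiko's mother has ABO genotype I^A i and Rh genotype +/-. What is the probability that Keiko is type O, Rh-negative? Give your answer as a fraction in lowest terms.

Keiko's father's ABO genotype from I^A i × I^A i: 1/4 I^A I^A, 1/2 I^A i, 1/4 i i.
Crossing each possibility with the mother I^A i and summing P(type O): 1/4·0 + 1/2·1/4 + 1/4·1/2 = 1/4.
Similarly for Rh via the father's Rh distribution: P(Rh-) = 1/4.
Independent loci: 1/4 × 1/4 = 1/16.

1/16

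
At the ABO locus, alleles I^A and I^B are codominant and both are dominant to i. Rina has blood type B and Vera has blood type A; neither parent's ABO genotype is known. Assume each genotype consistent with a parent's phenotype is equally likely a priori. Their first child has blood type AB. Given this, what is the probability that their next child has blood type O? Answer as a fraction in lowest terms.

1/36

Possible genotypes: Rina ∈ {I^B I^B, I^B i}; Vera ∈ {I^A I^A, I^A i}.
Weight each parental genotype pair by prior × P(type-AB child):
  I^B I^B × I^A I^A: posterior weight 4/9; P(next child type O) = 0.
  I^B I^B × I^A i: posterior weight 2/9; P(next child type O) = 0.
  I^B i × I^A I^A: posterior weight 2/9; P(next child type O) = 0.
  I^B i × I^A i: posterior weight 1/9; P(next child type O) = 1/4.
Weighted sum = 1/36.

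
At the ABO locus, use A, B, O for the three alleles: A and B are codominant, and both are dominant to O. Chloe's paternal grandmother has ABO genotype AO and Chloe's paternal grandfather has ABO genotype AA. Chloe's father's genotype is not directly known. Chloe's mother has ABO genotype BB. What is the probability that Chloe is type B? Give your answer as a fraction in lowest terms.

1/4

Chloe's father's ABO genotype from AO × AA: 1/2 AA, 1/2 AO.
Crossing each possibility with the mother BB and summing P(type B): 1/2·0 + 1/2·1/2 = 1/4.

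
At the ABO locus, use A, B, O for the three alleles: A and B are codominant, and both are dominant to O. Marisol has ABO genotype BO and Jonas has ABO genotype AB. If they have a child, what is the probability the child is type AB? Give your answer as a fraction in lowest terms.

1/4

ABO cross BO × AB → offspring phenotypes: 1/4 A, 1/2 B, 1/4 AB.
So P(type AB) = 1/4.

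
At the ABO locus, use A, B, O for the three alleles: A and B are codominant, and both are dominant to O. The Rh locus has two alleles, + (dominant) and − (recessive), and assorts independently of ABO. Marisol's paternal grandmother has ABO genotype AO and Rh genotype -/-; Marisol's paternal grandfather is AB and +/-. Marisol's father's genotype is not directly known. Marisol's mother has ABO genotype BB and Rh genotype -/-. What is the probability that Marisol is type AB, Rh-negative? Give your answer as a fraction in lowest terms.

3/8

Marisol's father's ABO genotype from AO × AB: 1/4 AA, 1/4 AB, 1/4 AO, 1/4 BO.
Crossing each possibility with the mother BB and summing P(type AB): 1/4·1 + 1/4·1/2 + 1/4·1/2 + 1/4·0 = 1/2.
Similarly for Rh via the father's Rh distribution: P(Rh-) = 3/4.
Independent loci: 1/2 × 3/4 = 3/8.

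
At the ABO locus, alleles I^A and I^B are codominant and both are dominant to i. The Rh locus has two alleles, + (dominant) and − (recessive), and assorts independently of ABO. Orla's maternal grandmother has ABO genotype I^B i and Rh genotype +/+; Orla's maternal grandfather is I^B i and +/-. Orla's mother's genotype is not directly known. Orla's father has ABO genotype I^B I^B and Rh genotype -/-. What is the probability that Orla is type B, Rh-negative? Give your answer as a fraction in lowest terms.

1/4

Orla's mother's ABO genotype from I^B i × I^B i: 1/4 I^B I^B, 1/2 I^B i, 1/4 i i.
Crossing each possibility with the father I^B I^B and summing P(type B): 1/4·1 + 1/2·1 + 1/4·1 = 1.
Similarly for Rh via the mother's Rh distribution: P(Rh-) = 1/4.
Independent loci: 1 × 1/4 = 1/4.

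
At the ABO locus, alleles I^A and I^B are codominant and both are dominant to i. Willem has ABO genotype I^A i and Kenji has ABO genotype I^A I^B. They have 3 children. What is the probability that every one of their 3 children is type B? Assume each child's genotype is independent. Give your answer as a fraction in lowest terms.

ABO cross I^A i × I^A I^B → 1/2 A, 1/4 B, 1/4 AB.
So P(type B) = 1/4 per child.
All 3 independent: (1/4)^3 = 1/64.

1/64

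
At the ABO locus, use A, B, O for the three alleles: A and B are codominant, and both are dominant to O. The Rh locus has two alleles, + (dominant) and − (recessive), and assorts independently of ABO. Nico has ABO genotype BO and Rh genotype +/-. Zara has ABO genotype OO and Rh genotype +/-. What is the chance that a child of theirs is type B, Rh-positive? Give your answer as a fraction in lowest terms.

ABO cross BO × OO → offspring phenotypes: 1/2 O, 1/2 B.
Rh cross +/- × +/- → 3/4 Rh+, 1/4 Rh-.
Independent loci: P(type B, Rh-positive) = 1/2 × 3/4 = 3/8.

3/8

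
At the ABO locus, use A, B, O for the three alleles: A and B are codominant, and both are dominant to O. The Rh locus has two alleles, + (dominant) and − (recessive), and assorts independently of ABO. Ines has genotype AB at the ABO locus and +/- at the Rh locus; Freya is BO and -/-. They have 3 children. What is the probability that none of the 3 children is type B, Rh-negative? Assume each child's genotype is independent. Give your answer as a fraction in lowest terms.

27/64

ABO cross AB × BO → 1/4 A, 1/2 B, 1/4 AB.
Rh cross +/- × -/- → 1/2 Rh+, 1/2 Rh-; so P(type B, Rh-negative) = 1/2 × 1/2 = 1/4 per child.
P(not type B, Rh-negative) = 3/4 for one child; (3/4)^3 = 27/64.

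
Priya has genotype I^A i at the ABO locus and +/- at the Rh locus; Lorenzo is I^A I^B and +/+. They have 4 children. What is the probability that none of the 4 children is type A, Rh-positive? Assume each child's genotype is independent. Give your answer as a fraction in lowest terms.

ABO cross I^A i × I^A I^B → 1/2 A, 1/4 B, 1/4 AB.
Rh cross +/- × +/+ → 1 Rh+; so P(type A, Rh-positive) = 1/2 × 1 = 1/2 per child.
P(not type A, Rh-positive) = 1/2 for one child; (1/2)^4 = 1/16.

1/16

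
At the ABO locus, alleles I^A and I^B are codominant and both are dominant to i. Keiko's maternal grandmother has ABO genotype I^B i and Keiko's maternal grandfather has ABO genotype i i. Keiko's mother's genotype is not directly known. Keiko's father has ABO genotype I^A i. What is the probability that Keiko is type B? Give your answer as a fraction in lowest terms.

Keiko's mother's ABO genotype from I^B i × i i: 1/2 I^B i, 1/2 i i.
Crossing each possibility with the father I^A i and summing P(type B): 1/2·1/4 + 1/2·0 = 1/8.

1/8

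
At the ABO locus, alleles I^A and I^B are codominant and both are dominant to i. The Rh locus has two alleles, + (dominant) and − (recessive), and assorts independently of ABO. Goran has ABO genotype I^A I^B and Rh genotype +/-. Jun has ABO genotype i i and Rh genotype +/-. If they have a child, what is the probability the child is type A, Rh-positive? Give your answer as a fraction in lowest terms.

ABO cross I^A I^B × i i → offspring phenotypes: 1/2 A, 1/2 B.
Rh cross +/- × +/- → 3/4 Rh+, 1/4 Rh-.
Independent loci: P(type A, Rh-positive) = 1/2 × 3/4 = 3/8.

3/8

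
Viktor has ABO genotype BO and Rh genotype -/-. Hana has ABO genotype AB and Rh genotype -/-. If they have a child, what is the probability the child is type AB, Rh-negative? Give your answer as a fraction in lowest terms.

ABO cross BO × AB → offspring phenotypes: 1/4 A, 1/2 B, 1/4 AB.
Rh cross -/- × -/- → 1 Rh-.
Independent loci: P(type AB, Rh-negative) = 1/4 × 1 = 1/4.

1/4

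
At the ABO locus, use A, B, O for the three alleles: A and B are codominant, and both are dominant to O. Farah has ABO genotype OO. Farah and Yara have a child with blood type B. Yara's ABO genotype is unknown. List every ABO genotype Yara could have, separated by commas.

For each candidate genotype of Yara, check whether crossing it with OO can produce every observed child phenotype.
  AA → possible child types {A} ✗
  AB → possible child types {A, B} ✓
  AO → possible child types {O, A} ✗
  BB → possible child types {B} ✓
  BO → possible child types {O, B} ✓
  OO → possible child types {O} ✗

AB, BB, BO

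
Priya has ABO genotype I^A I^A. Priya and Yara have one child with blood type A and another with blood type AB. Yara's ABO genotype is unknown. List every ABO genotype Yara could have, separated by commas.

I^A I^B, I^B i

For each candidate genotype of Yara, check whether crossing it with I^A I^A can produce every observed child phenotype.
  I^A I^A → possible child types {A} ✗
  I^A I^B → possible child types {A, AB} ✓
  I^A i → possible child types {A} ✗
  I^B I^B → possible child types {AB} ✗
  I^B i → possible child types {A, AB} ✓
  i i → possible child types {A} ✗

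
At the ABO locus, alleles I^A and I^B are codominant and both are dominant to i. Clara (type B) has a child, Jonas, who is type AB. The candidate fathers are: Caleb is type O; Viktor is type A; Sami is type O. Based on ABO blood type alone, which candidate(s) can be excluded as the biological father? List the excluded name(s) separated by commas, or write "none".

A candidate is excluded only if no genotype consistent with his phenotype could produce a type AB child with a type B mother.
Caleb (type O): no genotype consistent with that phenotype can produce a type-AB child with a type-B mother.
Sami (type O): no genotype consistent with that phenotype can produce a type-AB child with a type-B mother.

Caleb, Sami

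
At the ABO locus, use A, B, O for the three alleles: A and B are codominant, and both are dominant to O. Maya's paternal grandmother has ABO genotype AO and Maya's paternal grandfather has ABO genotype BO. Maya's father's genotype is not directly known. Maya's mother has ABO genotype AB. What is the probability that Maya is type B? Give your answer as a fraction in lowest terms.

3/8

Maya's father's ABO genotype from AO × BO: 1/4 AB, 1/4 AO, 1/4 BO, 1/4 OO.
Crossing each possibility with the mother AB and summing P(type B): 1/4·1/4 + 1/4·1/4 + 1/4·1/2 + 1/4·1/2 = 3/8.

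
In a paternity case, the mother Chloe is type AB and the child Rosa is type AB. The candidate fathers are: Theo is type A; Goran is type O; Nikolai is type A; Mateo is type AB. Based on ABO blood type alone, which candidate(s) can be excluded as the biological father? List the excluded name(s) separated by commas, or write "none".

A candidate is excluded only if no genotype consistent with his phenotype could produce a type AB child with a type AB mother.
Goran (type O): no genotype consistent with that phenotype can produce a type-AB child with a type-AB mother.

Goran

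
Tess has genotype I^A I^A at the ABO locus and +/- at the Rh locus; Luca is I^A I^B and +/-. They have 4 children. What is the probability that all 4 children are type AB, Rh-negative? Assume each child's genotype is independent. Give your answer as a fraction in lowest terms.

ABO cross I^A I^A × I^A I^B → 1/2 A, 1/2 AB.
Rh cross +/- × +/- → 3/4 Rh+, 1/4 Rh-; so P(type AB, Rh-negative) = 1/2 × 1/4 = 1/8 per child.
All 4 independent: (1/8)^4 = 1/4096.

1/4096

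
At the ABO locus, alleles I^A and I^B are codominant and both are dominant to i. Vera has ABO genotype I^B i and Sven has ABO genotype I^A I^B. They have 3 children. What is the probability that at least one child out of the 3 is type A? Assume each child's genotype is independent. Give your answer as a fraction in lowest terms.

ABO cross I^B i × I^A I^B → 1/4 A, 1/2 B, 1/4 AB.
So P(type A) = 1/4 per child.
P(none) = (3/4)^3 = 27/64; P(at least one) = 1 − 27/64 = 37/64.

37/64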